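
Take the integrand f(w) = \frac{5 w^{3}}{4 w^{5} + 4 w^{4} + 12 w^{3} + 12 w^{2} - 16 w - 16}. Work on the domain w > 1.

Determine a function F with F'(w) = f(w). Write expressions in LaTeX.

The denominator factors as 4 \left(w - 1\right) \left(w + 1\right)^{2} \left(w^{2} + 4\right); partial fractions split f into directly integrable pieces: \frac{w + 4}{5 \left(w^{2} + 4\right)} - \frac{21}{80 \left(w + 1\right)} + \frac{1}{8 \left(w + 1\right)^{2}} + \frac{1}{16 \left(w - 1\right)}.
Check: d/dw[\frac{5 w \log{\left(w - 1 \right)} - 21 w \log{\left(w + 1 \right)} + 8 w \log{\left(w^{2} + 4 \right)} + 32 w \operatorname{atan}{\left(\frac{w}{2} \right)} + 5 \log{\left(w - 1 \right)} - 21 \log{\left(w + 1 \right)} + 8 \log{\left(w^{2} + 4 \right)} + 32 \operatorname{atan}{\left(\frac{w}{2} \right)} - 10}{80 \left(w + 1\right)}] = \frac{5 w^{3}}{4 w^{5} + 4 w^{4} + 12 w^{3} + 12 w^{2} - 16 w - 16} = f(w).

An antiderivative is F(w) = \frac{5 w \log{\left(w - 1 \right)} - 21 w \log{\left(w + 1 \right)} + 8 w \log{\left(w^{2} + 4 \right)} + 32 w \operatorname{atan}{\left(\frac{w}{2} \right)} + 5 \log{\left(w - 1 \right)} - 21 \log{\left(w + 1 \right)} + 8 \log{\left(w^{2} + 4 \right)} + 32 \operatorname{atan}{\left(\frac{w}{2} \right)} - 10}{80 \left(w + 1\right)}.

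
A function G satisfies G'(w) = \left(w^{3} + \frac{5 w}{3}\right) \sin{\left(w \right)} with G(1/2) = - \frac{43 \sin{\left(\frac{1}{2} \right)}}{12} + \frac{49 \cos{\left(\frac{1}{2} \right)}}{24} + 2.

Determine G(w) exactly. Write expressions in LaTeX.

G(w) = \frac{- 3 w^{3} \cos{\left(w \right)} + 9 w^{2} \sin{\left(w \right)} + 13 w \cos{\left(w \right)} - 13 \sin{\left(w \right)} + 6}{3}

For G(w) to be correct, d/dw[G] must agree with the stated G'(w) identically.
A general antiderivative is - w^{3} \cos{\left(w \right)} + 3 w^{2} \sin{\left(w \right)} + \frac{13 w \cos{\left(w \right)}}{3} - \frac{13 \sin{\left(w \right)}}{3} + C.
The condition gives C = - \frac{43 \sin{\left(\frac{1}{2} \right)}}{12} + \frac{49 \cos{\left(\frac{1}{2} \right)}}{24} + 2 - (- \frac{43 \sin{\left(\frac{1}{2} \right)}}{12} + \frac{49 \cos{\left(\frac{1}{2} \right)}}{24}) = 2.
So G(w) = \frac{- 3 w^{3} \cos{\left(w \right)} + 9 w^{2} \sin{\left(w \right)} + 13 w \cos{\left(w \right)} - 13 \sin{\left(w \right)} + 6}{3}.
Check: d/dw[\frac{- 3 w^{3} \cos{\left(w \right)} + 9 w^{2} \sin{\left(w \right)} + 13 w \cos{\left(w \right)} - 13 \sin{\left(w \right)} + 6}{3}] = w^{3} \sin{\left(w \right)} + \frac{5 w \sin{\left(w \right)}}{3}, which equals G'(w).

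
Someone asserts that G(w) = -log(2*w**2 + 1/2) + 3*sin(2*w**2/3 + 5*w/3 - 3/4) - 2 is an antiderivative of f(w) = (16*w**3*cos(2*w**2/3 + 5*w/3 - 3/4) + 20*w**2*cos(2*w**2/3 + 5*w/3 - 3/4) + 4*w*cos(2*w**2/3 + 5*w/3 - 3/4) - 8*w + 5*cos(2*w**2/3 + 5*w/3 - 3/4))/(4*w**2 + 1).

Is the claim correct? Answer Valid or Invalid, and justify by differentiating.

Valid: G'(w) = f(w).

d/dw[G] = (16*w**3*cos(2*w**2/3 + 5*w/3 - 3/4) + 20*w**2*cos(2*w**2/3 + 5*w/3 - 3/4) + 4*w*cos(2*w**2/3 + 5*w/3 - 3/4) - 8*w + 5*cos(2*w**2/3 + 5*w/3 - 3/4))/(4*w**2 + 1)
This equals f(w) exactly, so the claim holds.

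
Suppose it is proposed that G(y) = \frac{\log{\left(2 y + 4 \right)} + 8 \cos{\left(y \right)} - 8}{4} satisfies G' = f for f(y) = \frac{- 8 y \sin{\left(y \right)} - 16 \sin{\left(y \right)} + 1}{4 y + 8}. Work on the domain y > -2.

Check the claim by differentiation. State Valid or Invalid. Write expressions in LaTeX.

d/dy[G] = \frac{- 8 y \sin{\left(y \right)} - 16 \sin{\left(y \right)} + 1}{4 y + 8}
This equals f(y) exactly, so the claim holds.

Valid. The derivative of G reproduces f.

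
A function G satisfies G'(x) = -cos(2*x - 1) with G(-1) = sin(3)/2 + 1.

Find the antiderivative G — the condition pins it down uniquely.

G(x) = 1 - sin(2*x - 1)/2

Any candidate G(x) must reproduce the stated G'(x) exactly.
A general antiderivative is -sin(2*x - 1)/2 + C.
The condition gives C = sin(3)/2 + 1 - (sin(3)/2) = 1.
So G(x) = 1 - sin(2*x - 1)/2.
Check: d/dx[1 - sin(2*x - 1)/2] = -cos(2*x - 1) = G'(x).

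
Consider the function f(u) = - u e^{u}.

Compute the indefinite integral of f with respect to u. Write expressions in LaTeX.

F(u) = - u e^{u} + e^{u} + C

f has the shape v'r + vr' for v = 1 - u and r = e^{u} — it is the derivative of the product v*r.
Check: d/du[- u e^{u} + e^{u}] = - u e^{u} = f(u).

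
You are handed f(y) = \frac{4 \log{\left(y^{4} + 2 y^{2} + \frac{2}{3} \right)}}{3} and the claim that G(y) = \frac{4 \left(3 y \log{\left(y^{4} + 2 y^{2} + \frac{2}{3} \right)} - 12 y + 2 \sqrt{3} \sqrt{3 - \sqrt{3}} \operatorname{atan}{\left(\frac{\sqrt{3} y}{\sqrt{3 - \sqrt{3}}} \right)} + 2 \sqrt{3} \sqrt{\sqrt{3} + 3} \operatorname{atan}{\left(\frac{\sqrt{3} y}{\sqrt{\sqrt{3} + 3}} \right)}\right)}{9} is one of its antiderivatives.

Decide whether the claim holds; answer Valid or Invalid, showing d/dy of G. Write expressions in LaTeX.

Valid - the claim checks out under differentiation.

d/dy[G] = \frac{4 \log{\left(y^{4} + 2 y^{2} + \frac{2}{3} \right)}}{3}
This equals f(y) exactly, so the claim holds.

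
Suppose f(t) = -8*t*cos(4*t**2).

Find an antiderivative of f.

An antiderivative is F(t) = -sin(4*t**2).

The substitution u = 4*t**2 works: f is exactly (dF/du)*(du/dt) for that inner function.
Check: d/dt[-sin(4*t**2)] = -8*t*cos(4*t**2) = f(t).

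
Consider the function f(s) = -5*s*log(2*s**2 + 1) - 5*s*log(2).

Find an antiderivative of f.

An antiderivative is F(s) = -5*(2*s**2*log(4*s**2 + 2) - 2*s**2 + log(2*s**2 + 1))/4.

The integrand splits into summands that can be handled one at a time.
Check: d/ds[-5*(2*s**2*log(4*s**2 + 2) - 2*s**2 + log(2*s**2 + 1))/4] = -5*s*log(2*s**2 + 1) - 5*s*log(2) = f(s).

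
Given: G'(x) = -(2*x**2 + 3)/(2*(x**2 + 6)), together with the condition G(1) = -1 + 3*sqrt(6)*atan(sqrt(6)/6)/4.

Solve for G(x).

G(x) = (-4*x + 3*sqrt(6)*atan(sqrt(6)*x/6))/4

The proposed G(x) is checked by its d/dx: the result must match the given G'(x).
A general antiderivative is -x + 3*sqrt(6)*atan(sqrt(6)*x/6)/4 + C.
The condition gives C = -1 + 3*sqrt(6)*atan(sqrt(6)/6)/4 - (-1 + 3*sqrt(6)*atan(sqrt(6)/6)/4) = 0.
So G(x) = (-4*x + 3*sqrt(6)*atan(sqrt(6)*x/6))/4.
Check: d/dx[(-4*x + 3*sqrt(6)*atan(sqrt(6)*x/6))/4] = (-2*x**2 - 3)/(2*x**2 + 12), which equals G'(x).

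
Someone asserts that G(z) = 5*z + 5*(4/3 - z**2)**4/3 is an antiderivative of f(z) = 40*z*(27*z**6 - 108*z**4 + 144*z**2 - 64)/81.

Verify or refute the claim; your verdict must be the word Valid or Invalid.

Invalid: d/dz[G] - f = 5, which is not 0.

d/dz[G] = 40*z**7/3 - 160*z**5/3 + 640*z**3/9 - 2560*z/81 + 5
d/dz[G] - f(z) = 5 != 0.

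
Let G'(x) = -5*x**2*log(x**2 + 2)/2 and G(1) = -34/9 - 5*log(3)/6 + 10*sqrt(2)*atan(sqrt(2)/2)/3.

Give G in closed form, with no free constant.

G(x) = (-15*x**3*log(x**2 + 2) + 10*x**3 - 60*x + 60*sqrt(2)*atan(sqrt(2)*x/2) - 18)/18

The proposed G(x) is checked by its d/dx: the result must match the given G'(x).
A general antiderivative is -5*x**3*log(x**2 + 2)/6 + 5*x**3/9 - 10*x/3 + 10*sqrt(2)*atan(sqrt(2)*x/2)/3 + C.
The condition gives C = -34/9 - 5*log(3)/6 + 10*sqrt(2)*atan(sqrt(2)/2)/3 - (-25/9 - 5*log(3)/6 + 10*sqrt(2)*atan(sqrt(2)/2)/3) = -1.
So G(x) = (-15*x**3*log(x**2 + 2) + 10*x**3 - 60*x + 60*sqrt(2)*atan(sqrt(2)*x/2) - 18)/18.
Check: d/dx[(-15*x**3*log(x**2 + 2) + 10*x**3 - 60*x + 60*sqrt(2)*atan(sqrt(2)*x/2) - 18)/18] = -5*x**2*log(x**2 + 2)/2 = G'(x).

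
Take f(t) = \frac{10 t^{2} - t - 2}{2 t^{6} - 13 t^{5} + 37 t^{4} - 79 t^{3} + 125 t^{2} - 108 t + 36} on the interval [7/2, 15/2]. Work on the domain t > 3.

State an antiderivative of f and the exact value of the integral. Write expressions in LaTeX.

The denominator factors as \left(t - 3\right) \left(t - 1\right)^{2} \left(2 t - 3\right) \left(t^{2} + 4\right); partial fractions split f into directly integrable pieces: \frac{45 t + 122}{325 \left(t^{2} + 4\right)} - \frac{608}{75 \left(2 t - 3\right)} + \frac{337}{100 \left(t - 1\right)} + \frac{7}{10 \left(t - 1\right)^{2}} + \frac{85}{156 \left(t - 3\right)}.
F(t) = \frac{2125 \left(t - 1\right) \log{\left(t - 3 \right)} - 15808 \left(t - 1\right) \log{\left(t - \frac{3}{2} \right)} + 13143 \left(t - 1\right) \log{\left(t - 1 \right)} + 270 \left(t - 1\right) \log{\left(t^{2} + 4 \right)} + 732 \left(t - 1\right) \operatorname{atan}{\left(\frac{t}{2} \right)} - 2730}{3900 \left(t - 1\right)} is an antiderivative of f.
Check: d/dt[\frac{2125 \left(t - 1\right) \log{\left(t - 3 \right)} - 15808 \left(t - 1\right) \log{\left(t - \frac{3}{2} \right)} + 13143 \left(t - 1\right) \log{\left(t - 1 \right)} + 270 \left(t - 1\right) \log{\left(t^{2} + 4 \right)} + 732 \left(t - 1\right) \operatorname{atan}{\left(\frac{t}{2} \right)} - 2730}{3900 \left(t - 1\right)}] = \frac{10 t^{2} - t - 2}{2 t^{6} - 13 t^{5} + 37 t^{4} - 79 t^{3} + 125 t^{2} - 108 t + 36} = f(t).
F(15/2) = - \frac{304 \log{\left(6 \right)}}{75} - \frac{7}{65} + \frac{61 \operatorname{atan}{\left(\frac{15}{4} \right)}}{325} + \frac{9 \log{\left(\frac{241}{4} \right)}}{130} + \frac{85 \log{\left(\frac{9}{2} \right)}}{156} + \frac{337 \log{\left(\frac{13}{2} \right)}}{100}; F(7/2) = - \frac{17933 \log{\left(2 \right)}}{3900} - \frac{7}{25} + \frac{9 \log{\left(\frac{65}{4} \right)}}{130} + \frac{61 \operatorname{atan}{\left(\frac{7}{4} \right)}}{325} + \frac{337 \log{\left(\frac{5}{2} \right)}}{100}.
Integral = F(15/2) - F(7/2) = - \frac{304 \log{\left(6 \right)}}{75} - \frac{337 \log{\left(\frac{5}{2} \right)}}{100} - \frac{61 \operatorname{atan}{\left(\frac{7}{4} \right)}}{325} - \frac{9 \log{\left(\frac{65}{4} \right)}}{130} + \frac{56}{325} + \frac{61 \operatorname{atan}{\left(\frac{15}{4} \right)}}{325} + \frac{9 \log{\left(\frac{241}{4} \right)}}{130} + \frac{85 \log{\left(\frac{9}{2} \right)}}{156} + \frac{17933 \log{\left(2 \right)}}{3900} + \frac{337 \log{\left(\frac{13}{2} \right)}}{100}.

Antiderivative: F(t) = \frac{2125 \left(t - 1\right) \log{\left(t - 3 \right)} - 15808 \left(t - 1\right) \log{\left(t - \frac{3}{2} \right)} + 13143 \left(t - 1\right) \log{\left(t - 1 \right)} + 270 \left(t - 1\right) \log{\left(t^{2} + 4 \right)} + 732 \left(t - 1\right) \operatorname{atan}{\left(\frac{t}{2} \right)} - 2730}{3900 \left(t - 1\right)}; value = - \frac{304 \log{\left(6 \right)}}{75} - \frac{337 \log{\left(\frac{5}{2} \right)}}{100} - \frac{61 \operatorname{atan}{\left(\frac{7}{4} \right)}}{325} - \frac{9 \log{\left(\frac{65}{4} \right)}}{130} + \frac{56}{325} + \frac{61 \operatorname{atan}{\left(\frac{15}{4} \right)}}{325} + \frac{9 \log{\left(\frac{241}{4} \right)}}{130} + \frac{85 \log{\left(\frac{9}{2} \right)}}{156} + \frac{17933 \log{\left(2 \right)}}{3900} + \frac{337 \log{\left(\frac{13}{2} \right)}}{100}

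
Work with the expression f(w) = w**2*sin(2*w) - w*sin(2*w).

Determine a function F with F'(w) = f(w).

An antiderivative is F(w) = -w**2*cos(2*w)/2 + w*sin(2*w)/2 + w*cos(2*w)/2 - sin(2*w)/4 + cos(2*w)/4.

The integrand splits into summands that can be handled one at a time.
Check: d/dw[-w**2*cos(2*w)/2 + w*sin(2*w)/2 + w*cos(2*w)/2 - sin(2*w)/4 + cos(2*w)/4] = w**2*sin(2*w) - w*sin(2*w) = f(w).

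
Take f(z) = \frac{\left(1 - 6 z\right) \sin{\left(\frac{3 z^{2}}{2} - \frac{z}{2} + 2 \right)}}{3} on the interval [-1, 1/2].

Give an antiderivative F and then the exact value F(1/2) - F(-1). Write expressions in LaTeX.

The substitution u = \frac{3 z^{2}}{2} - \frac{z}{2} + 2 works: f is exactly (dF/du)*(du/dz) for that inner function.
F(z) = \frac{2 \cos{\left(\frac{3 z^{2}}{2} - \frac{z}{2} + 2 \right)}}{3} is an antiderivative of f.
Check: d/dz[\frac{2 \cos{\left(\frac{3 z^{2}}{2} - \frac{z}{2} + 2 \right)}}{3}] = - 2 z \sin{\left(\frac{3 z^{2}}{2} - \frac{z}{2} + 2 \right)} + \frac{\sin{\left(\frac{3 z^{2}}{2} - \frac{z}{2} + 2 \right)}}{3}, which equals f(z).
F(1/2) = \frac{2 \cos{\left(\frac{17}{8} \right)}}{3}; F(-1) = \frac{2 \cos{\left(4 \right)}}{3}.
Integral = F(1/2) - F(-1) = \frac{2 \cos{\left(\frac{17}{8} \right)}}{3} - \frac{2 \cos{\left(4 \right)}}{3}.

Antiderivative: F(z) = \frac{2 \cos{\left(\frac{3 z^{2}}{2} - \frac{z}{2} + 2 \right)}}{3}; value = \frac{2 \cos{\left(\frac{17}{8} \right)}}{3} - \frac{2 \cos{\left(4 \right)}}{3}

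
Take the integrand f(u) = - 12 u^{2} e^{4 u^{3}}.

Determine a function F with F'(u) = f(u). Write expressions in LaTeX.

An antiderivative is F(u) = - e^{4 u^{3}}.

f matches the chain-rule pattern g'(h)*h' with inner function h(u) = 4 u^{3}; substituting w = h(u) collapses the integral.
Check: d/du[- e^{4 u^{3}}] = - 12 u^{2} e^{4 u^{3}} = f(u).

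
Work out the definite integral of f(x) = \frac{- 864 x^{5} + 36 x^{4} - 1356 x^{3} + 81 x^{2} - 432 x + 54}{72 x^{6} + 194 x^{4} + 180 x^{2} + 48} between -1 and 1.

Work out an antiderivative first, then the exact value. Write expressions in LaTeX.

Since d/dx undoes antidifferentiation here, F'(x) = f(x) is required of F(x).
F(x) = \frac{3 \left(- 4 \log{\left(\frac{2 x^{4}}{3} + \frac{3 x^{2}}{2} + 1 \right)} + \operatorname{atan}{\left(\frac{3 x}{2} \right)}\right)}{4} is an antiderivative of f.
Check: d/dx[\frac{3 \left(- 4 \log{\left(\frac{2 x^{4}}{3} + \frac{3 x^{2}}{2} + 1 \right)} + \operatorname{atan}{\left(\frac{3 x}{2} \right)}\right)}{4}] = \frac{- 864 x^{5} + 36 x^{4} - 1356 x^{3} + 81 x^{2} - 432 x + 54}{72 x^{6} + 194 x^{4} + 180 x^{2} + 48} = f(x).
F(1) = - 3 \log{\left(\frac{19}{6} \right)} + \frac{3 \operatorname{atan}{\left(\frac{3}{2} \right)}}{4}; F(-1) = - 3 \log{\left(\frac{19}{6} \right)} - \frac{3 \operatorname{atan}{\left(\frac{3}{2} \right)}}{4}.
Integral = F(1) - F(-1) = \frac{3 \operatorname{atan}{\left(\frac{3}{2} \right)}}{2}.

Antiderivative: F(x) = \frac{3 \left(- 4 \log{\left(\frac{2 x^{4}}{3} + \frac{3 x^{2}}{2} + 1 \right)} + \operatorname{atan}{\left(\frac{3 x}{2} \right)}\right)}{4}; value = \frac{3 \operatorname{atan}{\left(\frac{3}{2} \right)}}{2}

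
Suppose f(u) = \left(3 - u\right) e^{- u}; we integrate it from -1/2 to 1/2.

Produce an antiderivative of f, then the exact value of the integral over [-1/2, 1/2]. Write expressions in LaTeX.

Antiderivative: F(u) = u e^{- u} - 2 e^{- u}; value = - \frac{3}{2 e^{\frac{1}{2}}} + \frac{5 e^{\frac{1}{2}}}{2}

Recognize the product-rule pattern: f = v'r + vr' with v = u - 2, r = e^{- u}, so integration by parts undoes it.
F(u) = u e^{- u} - 2 e^{- u} is an antiderivative of f.
Check: d/du[u e^{- u} - 2 e^{- u}] = \left(3 - u\right) e^{- u} = f(u).
F(1/2) = - \frac{3}{2 e^{\frac{1}{2}}}; F(-1/2) = - \frac{5 e^{\frac{1}{2}}}{2}.
Integral = F(1/2) - F(-1/2) = - \frac{3}{2 e^{\frac{1}{2}}} + \frac{5 e^{\frac{1}{2}}}{2}.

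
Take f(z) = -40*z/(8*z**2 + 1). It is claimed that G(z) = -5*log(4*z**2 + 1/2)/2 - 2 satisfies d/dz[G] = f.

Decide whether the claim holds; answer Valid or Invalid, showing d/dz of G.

Valid - the claim checks out under differentiation.

d/dz[G] = -40*z/(8*z**2 + 1)
This equals f(z) exactly, so the claim holds.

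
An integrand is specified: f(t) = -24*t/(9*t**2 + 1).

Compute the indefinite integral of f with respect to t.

The substitution u = 3*t**2 + 1/3 works: f is exactly (dF/du)*(du/dt) for that inner function.
Check: d/dt[-4*log(3*t**2 + 1/3)/3] = -24*t/(9*t**2 + 1) = f(t).

F(t) = -4*log(3*t**2 + 1/3)/3 + C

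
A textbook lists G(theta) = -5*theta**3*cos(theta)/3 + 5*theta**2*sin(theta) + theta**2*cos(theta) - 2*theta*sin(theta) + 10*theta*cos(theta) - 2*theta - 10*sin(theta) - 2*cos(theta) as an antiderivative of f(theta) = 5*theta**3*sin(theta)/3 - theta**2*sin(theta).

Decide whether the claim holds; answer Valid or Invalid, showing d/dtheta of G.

Invalid: d/dtheta[G] - f = -2, which is not 0.

d/dtheta[G] = 5*theta**3*sin(theta)/3 - theta**2*sin(theta) - 2
d/dtheta[G] - f(theta) = -2 != 0.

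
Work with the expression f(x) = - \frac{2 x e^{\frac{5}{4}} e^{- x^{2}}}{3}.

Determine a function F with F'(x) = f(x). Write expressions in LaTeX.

An antiderivative is F(x) = \frac{e^{\frac{5}{4}} e^{- x^{2}}}{3}.

The substitution u = \frac{5}{4} - x^{2} works: f is exactly (dF/du)*(du/dx) for that inner function.
Check: d/dx[\frac{e^{\frac{5}{4}} e^{- x^{2}}}{3}] = - \frac{2 x e^{\frac{5}{4}} e^{- x^{2}}}{3} = f(x).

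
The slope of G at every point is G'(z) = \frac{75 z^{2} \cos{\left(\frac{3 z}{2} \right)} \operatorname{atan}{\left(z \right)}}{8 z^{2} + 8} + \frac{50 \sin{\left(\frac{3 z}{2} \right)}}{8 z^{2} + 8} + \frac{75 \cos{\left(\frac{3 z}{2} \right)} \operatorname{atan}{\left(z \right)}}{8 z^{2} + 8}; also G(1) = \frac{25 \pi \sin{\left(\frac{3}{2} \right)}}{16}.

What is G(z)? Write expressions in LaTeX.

Recognize the product-rule pattern: G'(z) = u'v + uv' with u = \frac{25 \operatorname{atan}{\left(z \right)}}{4}, v = \sin{\left(\frac{3 z}{2} \right)}, so integration by parts undoes it.
A general antiderivative is \frac{25 \sin{\left(\frac{3 z}{2} \right)} \operatorname{atan}{\left(z \right)}}{4} + C.
The condition gives C = \frac{25 \pi \sin{\left(\frac{3}{2} \right)}}{16} - (\frac{25 \pi \sin{\left(\frac{3}{2} \right)}}{16}) = 0.
So G(z) = \frac{25 \sin{\left(\frac{3 z}{2} \right)} \operatorname{atan}{\left(z \right)}}{4}.
Check: d/dz[\frac{25 \sin{\left(\frac{3 z}{2} \right)} \operatorname{atan}{\left(z \right)}}{4}] = \frac{75 z^{2} \cos{\left(\frac{3 z}{2} \right)} \operatorname{atan}{\left(z \right)} + 50 \sin{\left(\frac{3 z}{2} \right)} + 75 \cos{\left(\frac{3 z}{2} \right)} \operatorname{atan}{\left(z \right)}}{8 z^{2} + 8}, which equals G'(z).

G(z) = \frac{25 \sin{\left(\frac{3 z}{2} \right)} \operatorname{atan}{\left(z \right)}}{4}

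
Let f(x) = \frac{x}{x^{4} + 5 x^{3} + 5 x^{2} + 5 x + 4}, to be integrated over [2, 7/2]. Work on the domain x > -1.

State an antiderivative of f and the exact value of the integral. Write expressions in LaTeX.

The denominator factors as \left(x + 1\right) \left(x + 4\right) \left(x^{2} + 1\right); partial fractions split f into directly integrable pieces: \frac{3 x + 5}{34 \left(x^{2} + 1\right)} + \frac{4}{51 \left(x + 4\right)} - \frac{1}{6 \left(x + 1\right)}.
F(x) = \frac{- 34 \log{\left(x + 1 \right)} + 16 \log{\left(x + 4 \right)} + 9 \log{\left(x^{2} + 1 \right)} + 30 \operatorname{atan}{\left(x \right)}}{204} is an antiderivative of f.
Check: d/dx[\frac{- 34 \log{\left(x + 1 \right)} + 16 \log{\left(x + 4 \right)} + 9 \log{\left(x^{2} + 1 \right)} + 30 \operatorname{atan}{\left(x \right)}}{204}] = \frac{x}{x^{4} + 5 x^{3} + 5 x^{2} + 5 x + 4} = f(x).
F(7/2) = - \frac{\log{\left(\frac{9}{2} \right)}}{6} + \frac{3 \log{\left(\frac{53}{4} \right)}}{68} + \frac{4 \log{\left(\frac{15}{2} \right)}}{51} + \frac{5 \operatorname{atan}{\left(\frac{7}{2} \right)}}{34}; F(2) = - \frac{\log{\left(3 \right)}}{6} + \frac{3 \log{\left(5 \right)}}{68} + \frac{4 \log{\left(6 \right)}}{51} + \frac{5 \operatorname{atan}{\left(2 \right)}}{34}.
Integral = F(7/2) - F(2) = - \frac{\log{\left(\frac{9}{2} \right)}}{6} - \frac{5 \operatorname{atan}{\left(2 \right)}}{34} - \frac{4 \log{\left(6 \right)}}{51} - \frac{3 \log{\left(5 \right)}}{68} + \frac{3 \log{\left(\frac{53}{4} \right)}}{68} + \frac{4 \log{\left(\frac{15}{2} \right)}}{51} + \frac{\log{\left(3 \right)}}{6} + \frac{5 \operatorname{atan}{\left(\frac{7}{2} \right)}}{34}.

Antiderivative: F(x) = \frac{- 34 \log{\left(x + 1 \right)} + 16 \log{\left(x + 4 \right)} + 9 \log{\left(x^{2} + 1 \right)} + 30 \operatorname{atan}{\left(x \right)}}{204}; value = - \frac{\log{\left(\frac{9}{2} \right)}}{6} - \frac{5 \operatorname{atan}{\left(2 \right)}}{34} - \frac{4 \log{\left(6 \right)}}{51} - \frac{3 \log{\left(5 \right)}}{68} + \frac{3 \log{\left(\frac{53}{4} \right)}}{68} + \frac{4 \log{\left(\frac{15}{2} \right)}}{51} + \frac{\log{\left(3 \right)}}{6} + \frac{5 \operatorname{atan}{\left(\frac{7}{2} \right)}}{34}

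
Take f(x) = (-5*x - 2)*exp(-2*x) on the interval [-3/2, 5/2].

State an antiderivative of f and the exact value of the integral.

f has the shape u'v + uv' for u = 5*x/2 + 9/4 and v = exp(-2*x) — it is the derivative of the product u*v.
F(x) = (10*x + 9)*exp(-2*x)/4 is an antiderivative of f.
Check: d/dx[(10*x + 9)*exp(-2*x)/4] = (-5*x - 2)*exp(-2*x) = f(x).
F(5/2) = 17*exp(-5)/2; F(-3/2) = -3*exp(3)/2.
Integral = F(5/2) - F(-3/2) = 17*exp(-5)/2 + 3*exp(3)/2.

Antiderivative: F(x) = (10*x + 9)*exp(-2*x)/4; value = 17*exp(-5)/2 + 3*exp(3)/2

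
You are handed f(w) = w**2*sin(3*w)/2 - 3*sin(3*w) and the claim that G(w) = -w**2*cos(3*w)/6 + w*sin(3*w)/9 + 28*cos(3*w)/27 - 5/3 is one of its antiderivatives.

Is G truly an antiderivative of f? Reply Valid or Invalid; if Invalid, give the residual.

Valid - the claim checks out under differentiation.

d/dw[G] = w**2*sin(3*w)/2 - 3*sin(3*w)
This equals f(w) exactly, so the claim holds.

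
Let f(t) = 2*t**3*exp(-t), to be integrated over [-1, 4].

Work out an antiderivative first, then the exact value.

Antiderivative: F(t) = (-2*t**3 - 6*t**2 - 12*t - 12)*exp(-t); value = -284*exp(-4) + 4*exp(1)

Recognize the product-rule pattern: f = u'v + uv' with u = -2*t**3 - 6*t**2 - 12*t - 12, v = exp(-t), so integration by parts undoes it.
F(t) = (-2*t**3 - 6*t**2 - 12*t - 12)*exp(-t) is an antiderivative of f.
Check: d/dt[(-2*t**3 - 6*t**2 - 12*t - 12)*exp(-t)] = 2*t**3*exp(-t) = f(t).
F(4) = -284*exp(-4); F(-1) = -4*exp(1).
Integral = F(4) - F(-1) = -284*exp(-4) + 4*exp(1).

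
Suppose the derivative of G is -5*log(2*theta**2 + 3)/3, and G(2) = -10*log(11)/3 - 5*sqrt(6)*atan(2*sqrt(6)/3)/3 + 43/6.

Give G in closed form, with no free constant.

G(theta) = -(10*theta*log(2*theta**2 + 3) - 20*theta + 10*sqrt(6)*atan(sqrt(6)*theta/3) - 3)/6

The proposed G(theta) is checked by its d/dtheta: the result must match the given G'(theta).
A general antiderivative is -5*theta*log(2*theta**2 + 3)/3 + 10*theta/3 - 5*sqrt(6)*atan(sqrt(6)*theta/3)/3 + C.
The condition gives C = -10*log(11)/3 - 5*sqrt(6)*atan(2*sqrt(6)/3)/3 + 43/6 - (-10*log(11)/3 - 5*sqrt(6)*atan(2*sqrt(6)/3)/3 + 20/3) = 1/2.
So G(theta) = -(10*theta*log(2*theta**2 + 3) - 20*theta + 10*sqrt(6)*atan(sqrt(6)*theta/3) - 3)/6.
Check: d/dtheta[-(10*theta*log(2*theta**2 + 3) - 20*theta + 10*sqrt(6)*atan(sqrt(6)*theta/3) - 3)/6] = -5*log(2*theta**2 + 3)/3 = G'(theta).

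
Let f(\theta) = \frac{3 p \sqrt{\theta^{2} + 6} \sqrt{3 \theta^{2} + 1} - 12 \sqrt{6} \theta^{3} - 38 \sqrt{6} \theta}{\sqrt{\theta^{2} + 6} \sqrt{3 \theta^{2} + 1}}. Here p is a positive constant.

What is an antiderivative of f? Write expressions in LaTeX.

An antiderivative is F(\theta) = 3 p \theta - 2 \sqrt{6} \sqrt{\theta^{2} + 6} \sqrt{3 \theta^{2} + 1}.

A first test for any F(\theta): its \theta-derivative must equal f(\theta) identically.
Check: d/d\theta[3 p \theta - 2 \sqrt{6} \sqrt{\theta^{2} + 6} \sqrt{3 \theta^{2} + 1}] = \frac{3 p \sqrt{\theta^{2} + 6} \sqrt{3 \theta^{2} + 1} - 12 \sqrt{6} \theta^{3} - 38 \sqrt{6} \theta}{\sqrt{\theta^{2} + 6} \sqrt{3 \theta^{2} + 1}} = f(\theta).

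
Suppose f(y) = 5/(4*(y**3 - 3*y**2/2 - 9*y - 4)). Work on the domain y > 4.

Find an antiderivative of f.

The denominator factors as 2*(y - 4)*(y + 2)*(2*y + 1); partial fractions split f into directly integrable pieces: -10/(27*(2*y + 1)) + 5/(36*(y + 2)) + 5/(108*(y - 4)).
Check: d/dy[5*log(y - 4)/108 - 5*log(y + 1/2)/27 + 5*log(y + 2)/36] = 5/(4*y**3 - 6*y**2 - 36*y - 16), which equals f(y).

An antiderivative is F(y) = 5*log(y - 4)/108 - 5*log(y + 1/2)/27 + 5*log(y + 2)/36.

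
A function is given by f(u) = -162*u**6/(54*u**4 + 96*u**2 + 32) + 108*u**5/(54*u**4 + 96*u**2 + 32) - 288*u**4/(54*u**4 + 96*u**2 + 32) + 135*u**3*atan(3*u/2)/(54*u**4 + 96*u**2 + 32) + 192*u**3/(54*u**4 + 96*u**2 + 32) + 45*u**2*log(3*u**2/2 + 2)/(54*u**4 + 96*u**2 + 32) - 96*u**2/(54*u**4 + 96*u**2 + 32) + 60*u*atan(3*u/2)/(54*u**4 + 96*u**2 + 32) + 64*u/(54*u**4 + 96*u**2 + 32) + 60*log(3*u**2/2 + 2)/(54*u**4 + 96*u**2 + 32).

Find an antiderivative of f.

Integrate term by term and add the pieces.
Check: d/du[-u**3 + u**2 + 5*log(3*u**2/2 + 2)*atan(3*u/2)/4] = (-162*u**6 + 108*u**5 - 288*u**4 + 135*u**3*atan(3*u/2) + 192*u**3 + 45*u**2*log(3*u**2/2 + 2) - 96*u**2 + 60*u*atan(3*u/2) + 64*u + 60*log(3*u**2/2 + 2))/(54*u**4 + 96*u**2 + 32), which equals f(u).

An antiderivative is F(u) = -u**3 + u**2 + 5*log(3*u**2/2 + 2)*atan(3*u/2)/4.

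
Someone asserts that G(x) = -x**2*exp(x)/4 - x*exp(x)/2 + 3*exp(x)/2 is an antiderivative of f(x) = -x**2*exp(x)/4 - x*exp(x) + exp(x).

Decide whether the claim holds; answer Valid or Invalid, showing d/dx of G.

d/dx[G] = -x**2*exp(x)/4 - x*exp(x) + exp(x)
This equals f(x) exactly, so the claim holds.

Valid: G'(x) = f(x).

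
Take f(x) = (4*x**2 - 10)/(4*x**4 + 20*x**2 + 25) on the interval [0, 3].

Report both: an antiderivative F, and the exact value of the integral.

Antiderivative: F(x) = -2*x/(2*x**2 + 5); value = -6/23

Recognize the product-rule pattern: f = u'v + uv' with u = -x, v = 1/(x**2 + 5/2), so integration by parts undoes it.
F(x) = -2*x/(2*x**2 + 5) is an antiderivative of f.
Check: d/dx[-2*x/(2*x**2 + 5)] = (4*x**2 - 10)/(4*x**4 + 20*x**2 + 25) = f(x).
F(3) = -6/23; F(0) = 0.
Integral = F(3) - F(0) = -6/23.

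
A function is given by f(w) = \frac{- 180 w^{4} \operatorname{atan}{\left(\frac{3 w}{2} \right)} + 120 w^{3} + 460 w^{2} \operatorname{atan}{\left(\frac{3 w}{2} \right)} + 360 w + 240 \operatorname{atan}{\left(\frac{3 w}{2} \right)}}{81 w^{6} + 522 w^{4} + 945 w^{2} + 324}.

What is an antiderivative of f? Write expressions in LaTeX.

A first test for any F(w): its w-derivative must equal f(w) identically.
Check: d/dw[\frac{20 w \operatorname{atan}{\left(\frac{3 w}{2} \right)}}{9 \left(w^{2} + 3\right)}] = \frac{- 180 w^{4} \operatorname{atan}{\left(\frac{3 w}{2} \right)} + 120 w^{3} + 460 w^{2} \operatorname{atan}{\left(\frac{3 w}{2} \right)} + 360 w + 240 \operatorname{atan}{\left(\frac{3 w}{2} \right)}}{81 w^{6} + 522 w^{4} + 945 w^{2} + 324} = f(w).

An antiderivative is F(w) = \frac{20 w \operatorname{atan}{\left(\frac{3 w}{2} \right)}}{9 \left(w^{2} + 3\right)}.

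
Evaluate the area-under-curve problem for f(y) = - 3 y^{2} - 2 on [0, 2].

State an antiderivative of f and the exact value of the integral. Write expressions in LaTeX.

Antiderivative: F(y) = y \left(- y^{2} - 2\right); value = -12

An antiderivative F(y) passes only if d/dy[F] lands on f(y) exactly.
F(y) = y \left(- y^{2} - 2\right) is an antiderivative of f.
Check: d/dy[y \left(- y^{2} - 2\right)] = - 3 y^{2} - 2 = f(y).
F(2) = -12; F(0) = 0.
Integral = F(2) - F(0) = -12.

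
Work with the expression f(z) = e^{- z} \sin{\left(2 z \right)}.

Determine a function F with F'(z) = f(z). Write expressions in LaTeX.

Recover f(z) by differentiating a candidate F(z); any mismatch rules it out.
Check: d/dz[\frac{\left(- \sin{\left(2 z \right)} - 2 \cos{\left(2 z \right)}\right) e^{- z}}{5}] = e^{- z} \sin{\left(2 z \right)} = f(z).

An antiderivative is F(z) = \frac{\left(- \sin{\left(2 z \right)} - 2 \cos{\left(2 z \right)}\right) e^{- z}}{5}.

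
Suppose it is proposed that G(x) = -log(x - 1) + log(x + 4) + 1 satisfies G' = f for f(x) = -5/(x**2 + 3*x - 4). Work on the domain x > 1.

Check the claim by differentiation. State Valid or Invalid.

d/dx[G] = -5/(x**2 + 3*x - 4)
This equals f(x) exactly, so the claim holds.

Valid - differentiating G returns exactly f.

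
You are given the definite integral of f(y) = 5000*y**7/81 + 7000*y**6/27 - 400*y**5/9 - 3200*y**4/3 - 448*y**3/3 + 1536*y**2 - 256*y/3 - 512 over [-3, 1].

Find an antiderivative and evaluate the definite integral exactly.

Antiderivative: F(y) = (5*y**2/3 + 2*y - 4)**4; value = -50624/81

f matches the chain-rule pattern g'(h)*h' with inner function h(y) = 5*y**2/3 + 2*y - 4; substituting u = h(y) collapses the integral.
F(y) = (5*y**2/3 + 2*y - 4)**4 is an antiderivative of f.
Check: d/dy[(5*y**2/3 + 2*y - 4)**4] = 5000*y**7/81 + 7000*y**6/27 - 400*y**5/9 - 3200*y**4/3 - 448*y**3/3 + 1536*y**2 - 256*y/3 - 512 = f(y).
F(1) = 1/81; F(-3) = 625.
Integral = F(1) - F(-3) = -50624/81.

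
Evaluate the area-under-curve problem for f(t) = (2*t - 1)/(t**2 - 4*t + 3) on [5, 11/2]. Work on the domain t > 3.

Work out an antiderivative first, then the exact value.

Antiderivative: F(t) = -(-5*log(t - 3) + log(t - 1))/2; value = -5*log(2)/2 - log(9/2)/2 + log(4)/2 + 5*log(5/2)/2

Factor the denominator ((t - 3)*(t - 1)) and decompose: f = -1/(2*(t - 1)) + 5/(2*(t - 3)); each piece integrates to a log, atan, or power term.
F(t) = -(-5*log(t - 3) + log(t - 1))/2 is an antiderivative of f.
Check: d/dt[-(-5*log(t - 3) + log(t - 1))/2] = (2*t - 1)/(t**2 - 4*t + 3) = f(t).
F(11/2) = -log(9/2)/2 + 5*log(5/2)/2; F(5) = -log(4)/2 + 5*log(2)/2.
Integral = F(11/2) - F(5) = -5*log(2)/2 - log(9/2)/2 + log(4)/2 + 5*log(5/2)/2.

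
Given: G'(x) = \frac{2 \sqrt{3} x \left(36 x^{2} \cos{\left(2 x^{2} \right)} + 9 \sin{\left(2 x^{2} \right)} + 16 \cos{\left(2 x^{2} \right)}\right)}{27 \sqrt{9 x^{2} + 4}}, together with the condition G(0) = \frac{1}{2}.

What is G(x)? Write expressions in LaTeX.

G'(x) has the shape u'v + uv' for u = \frac{2 \sqrt{3 x^{2} + \frac{4}{3}}}{9} and v = \sin{\left(2 x^{2} \right)} — it is the derivative of the product u*v.
A general antiderivative is \frac{2 \sqrt{3 x^{2} + \frac{4}{3}} \sin{\left(2 x^{2} \right)}}{9} + C.
The condition gives C = \frac{1}{2} - (0) = \frac{1}{2}.
So G(x) = \frac{2 \sqrt{3 x^{2} + \frac{4}{3}} \sin{\left(2 x^{2} \right)}}{9} + \frac{1}{2}.
Check: d/dx[\frac{2 \sqrt{3 x^{2} + \frac{4}{3}} \sin{\left(2 x^{2} \right)}}{9} + \frac{1}{2}] = \frac{\sqrt{3} \left(72 x^{3} \cos{\left(2 x^{2} \right)} + 18 x \sin{\left(2 x^{2} \right)} + 32 x \cos{\left(2 x^{2} \right)}\right)}{27 \sqrt{9 x^{2} + 4}}, which equals G'(x).

G(x) = \frac{2 \sqrt{3 x^{2} + \frac{4}{3}} \sin{\left(2 x^{2} \right)}}{9} + \frac{1}{2}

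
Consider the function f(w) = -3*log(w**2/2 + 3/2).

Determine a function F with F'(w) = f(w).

Differentiate the proposed F(w) back; it has to land on f(w) exactly.
Check: d/dw[-3*w*log(w**2/2 + 3/2) + 6*w - 6*sqrt(3)*atan(sqrt(3)*w/3)] = -3*log(w**2 + 3) + 3*log(2), which equals f(w).

An antiderivative is F(w) = -3*w*log(w**2/2 + 3/2) + 6*w - 6*sqrt(3)*atan(sqrt(3)*w/3).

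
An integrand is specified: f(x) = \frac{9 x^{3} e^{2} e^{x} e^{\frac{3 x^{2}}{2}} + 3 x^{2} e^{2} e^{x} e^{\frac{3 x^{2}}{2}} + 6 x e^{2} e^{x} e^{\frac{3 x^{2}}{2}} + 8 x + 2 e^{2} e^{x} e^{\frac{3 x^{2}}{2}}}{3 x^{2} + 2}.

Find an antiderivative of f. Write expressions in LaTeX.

Check any antiderivative F(x) by computing F'(x) and comparing it with f(x).
Check: d/dx[e^{2} e^{x} e^{\frac{3 x^{2}}{2}} + \frac{4 \log{\left(3 x^{2} + 2 \right)}}{3}] = \frac{9 x^{3} e^{2} e^{x} e^{\frac{3 x^{2}}{2}} + 3 x^{2} e^{2} e^{x} e^{\frac{3 x^{2}}{2}} + 6 x e^{2} e^{x} e^{\frac{3 x^{2}}{2}} + 8 x + 2 e^{2} e^{x} e^{\frac{3 x^{2}}{2}}}{3 x^{2} + 2} = f(x).

An antiderivative is F(x) = e^{2} e^{x} e^{\frac{3 x^{2}}{2}} + \frac{4 \log{\left(3 x^{2} + 2 \right)}}{3}.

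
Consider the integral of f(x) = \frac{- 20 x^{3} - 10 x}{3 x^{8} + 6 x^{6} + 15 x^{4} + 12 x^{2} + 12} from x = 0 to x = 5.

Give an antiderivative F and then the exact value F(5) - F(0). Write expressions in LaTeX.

Antiderivative: F(x) = \frac{5}{3 x^{4} + 3 x^{2} + 6}; value = - \frac{1625}{1956}

The substitution u = x^{4} + x^{2} + 2 works: f is exactly (dF/du)*(du/dx) for that inner function.
F(x) = \frac{5}{3 x^{4} + 3 x^{2} + 6} is an antiderivative of f.
Check: d/dx[\frac{5}{3 x^{4} + 3 x^{2} + 6}] = \frac{- 20 x^{3} - 10 x}{3 x^{8} + 6 x^{6} + 15 x^{4} + 12 x^{2} + 12} = f(x).
F(5) = \frac{5}{1956}; F(0) = \frac{5}{6}.
Integral = F(5) - F(0) = - \frac{1625}{1956}.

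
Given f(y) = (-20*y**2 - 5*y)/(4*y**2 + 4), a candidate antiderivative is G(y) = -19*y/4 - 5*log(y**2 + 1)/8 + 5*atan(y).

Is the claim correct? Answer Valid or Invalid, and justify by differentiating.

Invalid: d/dy[G] - f = 1/4, which is not 0.

d/dy[G] = (-19*y**2 - 5*y + 1)/(4*y**2 + 4)
d/dy[G] - f(y) = 1/4 != 0.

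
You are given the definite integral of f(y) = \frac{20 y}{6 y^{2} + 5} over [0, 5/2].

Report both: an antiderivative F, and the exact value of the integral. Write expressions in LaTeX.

f matches the chain-rule pattern g'(h)*h' with inner function h(y) = 2 y^{2} + \frac{5}{3}; substituting u = h(y) collapses the integral.
F(y) = \frac{5 \log{\left(2 y^{2} + \frac{5}{3} \right)}}{3} is an antiderivative of f.
Check: d/dy[\frac{5 \log{\left(2 y^{2} + \frac{5}{3} \right)}}{3}] = \frac{20 y}{6 y^{2} + 5} = f(y).
F(5/2) = \frac{5 \log{\left(\frac{85}{6} \right)}}{3}; F(0) = \frac{5 \log{\left(\frac{5}{3} \right)}}{3}.
Integral = F(5/2) - F(0) = - \frac{5 \log{\left(\frac{5}{3} \right)}}{3} + \frac{5 \log{\left(\frac{85}{6} \right)}}{3}.

Antiderivative: F(y) = \frac{5 \log{\left(2 y^{2} + \frac{5}{3} \right)}}{3}; value = - \frac{5 \log{\left(\frac{5}{3} \right)}}{3} + \frac{5 \log{\left(\frac{85}{6} \right)}}{3}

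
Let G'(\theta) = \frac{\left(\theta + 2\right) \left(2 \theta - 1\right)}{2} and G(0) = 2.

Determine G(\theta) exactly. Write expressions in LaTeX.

Recover the given G'(\theta) by differentiating a candidate G(\theta); any mismatch rules it out.
A general antiderivative is \frac{\theta^{3}}{3} + \frac{3 \theta^{2}}{4} - \theta + C.
The condition gives C = 2 - (0) = 2.
So G(\theta) = \frac{\theta^{3}}{3} + \frac{3 \theta^{2}}{4} - \theta + 2.
Check: d/d\theta[\frac{\theta^{3}}{3} + \frac{3 \theta^{2}}{4} - \theta + 2] = \theta^{2} + \frac{3 \theta}{2} - 1, which equals G'(\theta).

G(\theta) = \frac{\theta^{3}}{3} + \frac{3 \theta^{2}}{4} - \theta + 2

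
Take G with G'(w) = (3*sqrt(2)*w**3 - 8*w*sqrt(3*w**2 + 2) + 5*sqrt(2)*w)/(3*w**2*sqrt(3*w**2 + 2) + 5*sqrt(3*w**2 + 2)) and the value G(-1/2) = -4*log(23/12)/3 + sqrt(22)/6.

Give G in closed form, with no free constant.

G(w) = -(-sqrt(2)*sqrt(3*w**2 + 2) + 4*log(w**2 + 5/3))/3

For G(w) to be correct, d/dw[G] must agree with the stated G'(w) identically.
A general antiderivative is 2*sqrt(3*w**2/2 + 1)/3 - 4*log(w**2 + 5/3)/3 + C.
The condition gives C = -4*log(23/12)/3 + sqrt(22)/6 - (-4*log(23/12)/3 + sqrt(22)/6) = 0.
So G(w) = -(-sqrt(2)*sqrt(3*w**2 + 2) + 4*log(w**2 + 5/3))/3.
Check: d/dw[-(-sqrt(2)*sqrt(3*w**2 + 2) + 4*log(w**2 + 5/3))/3] = (3*sqrt(2)*w**3 - 8*w*sqrt(3*w**2 + 2) + 5*sqrt(2)*w)/(3*w**2*sqrt(3*w**2 + 2) + 5*sqrt(3*w**2 + 2)) = G'(w).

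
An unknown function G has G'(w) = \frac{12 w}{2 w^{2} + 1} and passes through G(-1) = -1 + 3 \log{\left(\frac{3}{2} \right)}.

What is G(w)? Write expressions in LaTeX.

G(w) = 3 \log{\left(w^{2} + \frac{1}{2} \right)} - 1

The substitution u = w^{2} + \frac{1}{2} works: G'(w) is exactly (dG/du)*(du/dw) for that inner function.
A general antiderivative is 3 \log{\left(w^{2} + \frac{1}{2} \right)} + C.
The condition gives C = -1 + 3 \log{\left(\frac{3}{2} \right)} - (3 \log{\left(\frac{3}{2} \right)}) = -1.
So G(w) = 3 \log{\left(w^{2} + \frac{1}{2} \right)} - 1.
Check: d/dw[3 \log{\left(w^{2} + \frac{1}{2} \right)} - 1] = \frac{12 w}{2 w^{2} + 1} = G'(w).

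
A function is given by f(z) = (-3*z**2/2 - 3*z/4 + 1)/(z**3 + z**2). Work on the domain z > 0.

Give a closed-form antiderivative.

An antiderivative is F(z) = (-7*z*log(z) + z*log(z + 1) - 4)/(4*z).

Factor the denominator (4*z**2*(z + 1)) and decompose: f = 1/(4*(z + 1)) - 7/(4*z) + z**(-2); each piece integrates to a log, atan, or power term.
Check: d/dz[(-7*z*log(z) + z*log(z + 1) - 4)/(4*z)] = (-6*z**2 - 3*z + 4)/(4*z**3 + 4*z**2), which equals f(z).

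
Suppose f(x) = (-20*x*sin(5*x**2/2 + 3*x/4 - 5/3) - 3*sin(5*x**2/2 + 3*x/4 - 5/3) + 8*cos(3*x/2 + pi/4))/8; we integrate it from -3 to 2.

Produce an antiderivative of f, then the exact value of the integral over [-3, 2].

Antiderivative: F(x) = (4*sin(3*x/2 + pi/4) + 3*cos(5*x**2/2 + 3*x/4 - 5/3))/6; value = -cos(223/12)/2 + cos(59/6)/2 + 2*sin(pi/4 + 3)/3 - 2*cos(pi/4 + 9/2)/3

For F(x) to be correct the identity F'(x) - f(x) = 0 must hold.
F(x) = (4*sin(3*x/2 + pi/4) + 3*cos(5*x**2/2 + 3*x/4 - 5/3))/6 is an antiderivative of f.
Check: d/dx[(4*sin(3*x/2 + pi/4) + 3*cos(5*x**2/2 + 3*x/4 - 5/3))/6] = -5*x*sin(5*x**2/2 + 3*x/4 - 5/3)/2 - 3*sin(5*x**2/2 + 3*x/4 - 5/3)/8 + cos(3*x/2 + pi/4), which equals f(x).
F(2) = cos(59/6)/2 + 2*sin(pi/4 + 3)/3; F(-3) = 2*cos(pi/4 + 9/2)/3 + cos(223/12)/2.
Integral = F(2) - F(-3) = -cos(223/12)/2 + cos(59/6)/2 + 2*sin(pi/4 + 3)/3 - 2*cos(pi/4 + 9/2)/3.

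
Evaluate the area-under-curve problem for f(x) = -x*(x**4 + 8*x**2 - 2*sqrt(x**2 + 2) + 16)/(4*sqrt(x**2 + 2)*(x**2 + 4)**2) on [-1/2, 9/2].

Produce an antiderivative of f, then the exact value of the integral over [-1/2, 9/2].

Antiderivative: F(x) = (-x**2*sqrt(x**2 + 2) - 4*sqrt(x**2 + 2) - 1)/(4*x**2 + 16); value = 5587/13192 - sqrt(89)/8

A first test for any F(x): its x-derivative must equal f(x) identically.
F(x) = (-x**2*sqrt(x**2 + 2) - 4*sqrt(x**2 + 2) - 1)/(4*x**2 + 16) is an antiderivative of f.
Check: d/dx[(-x**2*sqrt(x**2 + 2) - 4*sqrt(x**2 + 2) - 1)/(4*x**2 + 16)] = (-x**5 - 8*x**3 + 2*x*sqrt(x**2 + 2) - 16*x)/(4*x**4*sqrt(x**2 + 2) + 32*x**2*sqrt(x**2 + 2) + 64*sqrt(x**2 + 2)), which equals f(x).
F(9/2) = -sqrt(89)/8 - 1/97; F(-1/2) = -59/136.
Integral = F(9/2) - F(-1/2) = 5587/13192 - sqrt(89)/8.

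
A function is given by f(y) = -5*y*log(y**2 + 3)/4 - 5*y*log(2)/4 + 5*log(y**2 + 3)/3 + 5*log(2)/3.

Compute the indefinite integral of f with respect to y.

F(y) = -5*y**2*log(y**2 + 3)/8 - 5*y**2*log(2)/8 + 5*y**2/8 + 5*y*log(y**2 + 3)/3 - 10*y/3 + 5*y*log(2)/3 - 15*log(y**2 + 3)/8 + 10*sqrt(3)*atan(sqrt(3)*y/3)/3 + C

The integrand splits into summands that can be handled one at a time.
Check: d/dy[-5*y**2*log(y**2 + 3)/8 - 5*y**2*log(2)/8 + 5*y**2/8 + 5*y*log(y**2 + 3)/3 - 10*y/3 + 5*y*log(2)/3 - 15*log(y**2 + 3)/8 + 10*sqrt(3)*atan(sqrt(3)*y/3)/3] = -5*y*log(y**2 + 3)/4 - 5*y*log(2)/4 + 5*log(y**2 + 3)/3 + 5*log(2)/3 = f(y).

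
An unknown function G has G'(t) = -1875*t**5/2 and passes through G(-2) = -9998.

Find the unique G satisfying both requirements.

G(t) = (8 - 625*t**6)/4

A candidate passes only if d/dt[G] lands on the given G'(t) exactly.
A general antiderivative is -625*t**6/4 + C.
The condition gives C = -9998 - (-10000) = 2.
So G(t) = (8 - 625*t**6)/4.
Check: d/dt[(8 - 625*t**6)/4] = -1875*t**5/2 = G'(t).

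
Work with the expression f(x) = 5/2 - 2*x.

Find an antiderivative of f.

An antiderivative is F(x) = -x**2 + 5*x/2.

A first test for any F(x): its x-derivative must equal f(x) identically.
Check: d/dx[-x**2 + 5*x/2] = 5/2 - 2*x = f(x).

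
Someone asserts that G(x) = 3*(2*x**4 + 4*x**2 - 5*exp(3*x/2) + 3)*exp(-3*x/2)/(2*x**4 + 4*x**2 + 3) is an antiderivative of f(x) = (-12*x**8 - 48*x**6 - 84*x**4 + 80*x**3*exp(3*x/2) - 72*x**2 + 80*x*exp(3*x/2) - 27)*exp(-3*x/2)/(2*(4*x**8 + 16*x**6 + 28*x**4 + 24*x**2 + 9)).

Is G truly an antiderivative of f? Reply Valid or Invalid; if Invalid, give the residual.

Invalid: d/dx[G] - f = (-12*x**8*exp(3*x/2) - 48*x**6*exp(3*x/2) - 84*x**4*exp(3*x/2) + 80*x**3*exp(3*x) - 72*x**2*exp(3*x/2) + 80*x*exp(3*x) - 27*exp(3*x/2))/(4*x**8*exp(3*x) + 16*x**6*exp(3*x) + 28*x**4*exp(3*x) + 24*x**2*exp(3*x) + 9*exp(3*x)), which is not 0.

d/dx[G] = (-36*x**8 - 144*x**6 - 252*x**4 + 240*x**3*exp(3*x/2) - 216*x**2 + 240*x*exp(3*x/2) - 81)/(8*x**8*exp(3*x/2) + 32*x**6*exp(3*x/2) + 56*x**4*exp(3*x/2) + 48*x**2*exp(3*x/2) + 18*exp(3*x/2))
d/dx[G] - f(x) = (-12*x**8*exp(3*x/2) - 48*x**6*exp(3*x/2) - 84*x**4*exp(3*x/2) + 80*x**3*exp(3*x) - 72*x**2*exp(3*x/2) + 80*x*exp(3*x) - 27*exp(3*x/2))/(4*x**8*exp(3*x) + 16*x**6*exp(3*x) + 28*x**4*exp(3*x) + 24*x**2*exp(3*x) + 9*exp(3*x)) != 0.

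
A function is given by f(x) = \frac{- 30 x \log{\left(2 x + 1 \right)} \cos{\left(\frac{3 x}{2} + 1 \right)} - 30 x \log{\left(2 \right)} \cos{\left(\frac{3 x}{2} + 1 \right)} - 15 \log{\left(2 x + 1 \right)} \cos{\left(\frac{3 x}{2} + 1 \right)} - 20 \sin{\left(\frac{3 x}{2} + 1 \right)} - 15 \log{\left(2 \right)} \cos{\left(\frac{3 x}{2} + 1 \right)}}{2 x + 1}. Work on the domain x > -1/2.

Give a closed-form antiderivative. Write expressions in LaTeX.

An antiderivative is F(x) = - 10 \log{\left(4 x + 2 \right)} \sin{\left(\frac{3 x}{2} + 1 \right)}.

Recognize the product-rule pattern: f = u'v + uv' with u = - 10 \log{\left(4 x + 2 \right)}, v = \sin{\left(\frac{3 x}{2} + 1 \right)}, so integration by parts undoes it.
Check: d/dx[- 10 \log{\left(4 x + 2 \right)} \sin{\left(\frac{3 x}{2} + 1 \right)}] = \frac{- 30 x \log{\left(2 x + 1 \right)} \cos{\left(\frac{3 x}{2} + 1 \right)} - 30 x \log{\left(2 \right)} \cos{\left(\frac{3 x}{2} + 1 \right)} - 15 \log{\left(2 x + 1 \right)} \cos{\left(\frac{3 x}{2} + 1 \right)} - 20 \sin{\left(\frac{3 x}{2} + 1 \right)} - 15 \log{\left(2 \right)} \cos{\left(\frac{3 x}{2} + 1 \right)}}{2 x + 1} = f(x).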